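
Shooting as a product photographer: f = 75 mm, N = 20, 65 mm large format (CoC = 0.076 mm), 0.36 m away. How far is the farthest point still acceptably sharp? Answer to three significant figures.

Hyperfocal distance H = f²/(N·c) + f = 75²/(20 × 0.076) + 75 = 5625/1.52 + 75 ≈ 3775.7 mm ≈ 3.776 m.
Far limit Df = s·(H − f)/(H − s) = 360 × (3775.7 − 75) / (3775.7 − 360) = 360 × 3700.7 / 3415.7 ≈ 390.04 mm.

390 mm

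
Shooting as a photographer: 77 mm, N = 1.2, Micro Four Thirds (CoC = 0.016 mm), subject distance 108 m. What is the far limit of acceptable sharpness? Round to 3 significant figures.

166 m

Hyperfocal distance H = f²/(N·c) + f = 77²/(1.2 × 0.016) + 77 = 5929/0.0192 + 77 ≈ 308879.1 mm ≈ 308.9 m.
Far limit Df = s·(H − f)/(H − s) = 108000 × (308879.1 − 77) / (308879.1 − 108000) = 108000 × 308802.1 / 200879.1 ≈ 166023 mm ≈ 166 m.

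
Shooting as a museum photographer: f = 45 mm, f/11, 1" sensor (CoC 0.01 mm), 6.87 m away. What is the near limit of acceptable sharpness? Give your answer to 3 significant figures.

5.01 m

Hyperfocal distance H = f²/(N·c) + f = 45²/(11 × 0.01) + 45 = 2025/0.11 + 45 ≈ 18454.1 mm ≈ 18.45 m.
Near limit Dn = s·(H − f)/(H + s − 2f) = 6870 × (18454.1 − 45) / (18454.1 + 6870 − 2 × 45) = 6870 × 18409.1 / 25234.1 ≈ 5011.9 mm ≈ 5.01 m.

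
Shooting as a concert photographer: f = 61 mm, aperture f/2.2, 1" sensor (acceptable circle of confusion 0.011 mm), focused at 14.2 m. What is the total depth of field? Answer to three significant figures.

Hyperfocal distance H = f²/(N·c) + f = 61²/(2.2 × 0.011) + 61 = 3721/0.0242 + 61 ≈ 153821.3 mm ≈ 153.8 m.
Near limit Dn = s·(H − f)/(H + s − 2f) = 14200 × (153821.3 − 61) / (153821.3 + 14200 − 2 × 61) = 14200 × 153760.3 / 167899.3 ≈ 13004.2 mm.
Far limit Df = s·(H − f)/(H − s) = 14200 × (153821.3 − 61) / (153821.3 − 14200) = 14200 × 153760.3 / 139621.3 ≈ 15638.0 mm.
Depth of field = Df − Dn = 15638.0 − 13004.2 ≈ 2633.8 mm ≈ 2.63 m.

2.63 m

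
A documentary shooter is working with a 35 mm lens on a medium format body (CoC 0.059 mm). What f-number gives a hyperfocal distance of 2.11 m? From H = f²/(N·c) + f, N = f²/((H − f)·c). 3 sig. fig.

Rearrange H = f²/(N·c) + f for N: N = f² / ((H − f)·c).
N = 35² / ((2110 − 35) × 0.059) = 1225 / 122.4 ≈ 10.

f/10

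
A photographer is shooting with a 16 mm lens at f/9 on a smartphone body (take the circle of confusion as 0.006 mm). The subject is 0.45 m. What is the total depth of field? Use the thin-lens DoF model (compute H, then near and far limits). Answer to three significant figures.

83.1 mm

Hyperfocal distance H = f²/(N·c) + f = 16²/(9 × 0.006) + 16 = 256/0.054 + 16 ≈ 4756.7 mm ≈ 4.757 m.
Near limit Dn = s·(H − f)/(H + s − 2f) = 450 × (4756.7 − 16) / (4756.7 + 450 − 2 × 16) = 450 × 4740.7 / 5174.7 ≈ 412.259 mm.
Far limit Df = s·(H − f)/(H − s) = 450 × (4756.7 − 16) / (4756.7 − 450) = 450 × 4740.7 / 4306.7 ≈ 495.348 mm.
Depth of field = Df − Dn = 495.348 − 412.259 ≈ 83.089 mm.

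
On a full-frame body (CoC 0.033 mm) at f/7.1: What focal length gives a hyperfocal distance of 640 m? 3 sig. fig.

From H = f²/(N·c) + f, with f ≪ H: f ≈ √(H·N·c) = √(640000 × 7.1 × 0.033) = √149952 ≈ 387.2 mm.
The +f correction barely moves this — solving exactly, f² + N·c·f − N·c·H = 0 ⇒ f = (−N·c + √((N·c)² + 4·N·c·H))/2 = (−0.2343 + √599808)/2 ≈ 387.12 mm, so f ≈ 387 mm.

387 mm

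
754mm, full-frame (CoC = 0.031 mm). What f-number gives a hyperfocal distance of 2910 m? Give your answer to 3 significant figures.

Rearrange H = f²/(N·c) + f for N: N = f² / ((H − f)·c).
N = 754² / ((2910000 − 754) × 0.031) = 568516 / 90187 ≈ 6.30.

f/6.30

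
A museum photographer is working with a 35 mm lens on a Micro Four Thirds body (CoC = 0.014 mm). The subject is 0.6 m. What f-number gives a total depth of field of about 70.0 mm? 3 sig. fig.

f/9

Write h = H − f = f²/(N·c). The thin-lens limits are Dn = s·h/(h + (s−f)) and Df = s·h/(h − (s−f)), so DoF = Df − Dn = 2·s·(s−f)·h / (h² − (s−f)²).
That is a quadratic in h: DoF·h² − 2·s·(s−f)·h − DoF·(s−f)² = 0 ⇒ h = (s−f)·(s + √(s² + DoF²)) / DoF = 565 × (600 + √(600² + 70²)) / 70 = 565 × (600 + 604.070) / 70 ≈ 9718.6 mm.
Then N = f²/(c·h) = 35² / (0.014 × 9718.6) = 1225 / 136.06 ≈ 9.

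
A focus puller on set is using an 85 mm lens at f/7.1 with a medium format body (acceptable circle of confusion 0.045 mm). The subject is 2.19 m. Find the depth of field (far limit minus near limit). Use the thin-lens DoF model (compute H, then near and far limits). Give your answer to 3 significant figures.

Hyperfocal distance H = f²/(N·c) + f = 85²/(7.1 × 0.045) + 85 = 7225/0.3195 + 85 ≈ 22698.5 mm ≈ 22.70 m.
Near limit Dn = s·(H − f)/(H + s − 2f) = 2190 × (22698.5 − 85) / (22698.5 + 2190 − 2 × 85) = 2190 × 22613.5 / 24718.5 ≈ 2003.50 mm.
Far limit Df = s·(H − f)/(H − s) = 2190 × (22698.5 − 85) / (22698.5 − 2190) = 2190 × 22613.5 / 20508.5 ≈ 2414.78 mm.
Depth of field = Df − Dn = 2414.78 − 2003.50 ≈ 411.28 mm.

411 mm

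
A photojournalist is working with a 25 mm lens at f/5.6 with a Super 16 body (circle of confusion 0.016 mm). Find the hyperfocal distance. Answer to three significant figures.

7.00 m

Hyperfocal distance H = f²/(N·c) + f = 25²/(5.6 × 0.016) + 25 = 625/0.0896 + 25 ≈ 7000.4 mm ≈ 7.00 m.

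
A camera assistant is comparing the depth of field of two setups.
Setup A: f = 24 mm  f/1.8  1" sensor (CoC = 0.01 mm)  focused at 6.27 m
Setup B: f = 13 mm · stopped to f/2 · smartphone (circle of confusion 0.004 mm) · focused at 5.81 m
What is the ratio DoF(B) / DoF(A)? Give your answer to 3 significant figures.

1.36

Setup A: H = 24²/(1.8×0.01) + 24 ≈ 32024.0 mm; DoF = Df − Dn = 7790.6 − 5246.0 ≈ 2544.6 mm.
Setup B: H = 13²/(2×0.004) + 13 ≈ 21138.0 mm; DoF = Df − Dn = 8007.3 − 4559.0 ≈ 3448.3 mm.
Ratio = 3448.3 / 2544.6 ≈ 1.36.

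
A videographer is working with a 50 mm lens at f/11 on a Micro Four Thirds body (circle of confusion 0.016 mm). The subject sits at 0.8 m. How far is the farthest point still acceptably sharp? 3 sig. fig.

Hyperfocal distance H = f²/(N·c) + f = 50²/(11 × 0.016) + 50 = 2500/0.176 + 50 ≈ 14254.5 mm ≈ 14.25 m.
Far limit Df = s·(H − f)/(H − s) = 800 × (14254.5 − 50) / (14254.5 − 800) = 800 × 14204.5 / 13454.5 ≈ 844.59 mm ≈ 0.845 m.

0.845 m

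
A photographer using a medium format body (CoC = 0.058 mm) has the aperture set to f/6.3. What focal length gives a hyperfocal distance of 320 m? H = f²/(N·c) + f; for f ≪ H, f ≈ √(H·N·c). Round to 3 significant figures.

From H = f²/(N·c) + f, with f ≪ H: f ≈ √(H·N·c) = √(320000 × 6.3 × 0.058) = √116928 ≈ 341.9 mm.
The +f correction barely moves this — solving exactly, f² + N·c·f − N·c·H = 0 ⇒ f = (−N·c + √((N·c)² + 4·N·c·H))/2 = (−0.3654 + √467712)/2 ≈ 341.76 mm, so f ≈ 342 mm.

342 mm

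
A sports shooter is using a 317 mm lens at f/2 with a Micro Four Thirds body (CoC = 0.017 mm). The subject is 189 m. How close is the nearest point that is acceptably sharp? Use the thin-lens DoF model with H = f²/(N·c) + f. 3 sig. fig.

Hyperfocal distance H = f²/(N·c) + f = 317²/(2 × 0.017) + 317 = 100489/0.034 + 317 ≈ 2955875.8 mm ≈ 2956 m.
Near limit Dn = s·(H − f)/(H + s − 2f) = 189000 × (2955875.8 − 317) / (2955875.8 + 189000 − 2 × 317) = 189000 × 2955558.8 / 3144241.8 ≈ 177658 mm ≈ 178 m.

178 m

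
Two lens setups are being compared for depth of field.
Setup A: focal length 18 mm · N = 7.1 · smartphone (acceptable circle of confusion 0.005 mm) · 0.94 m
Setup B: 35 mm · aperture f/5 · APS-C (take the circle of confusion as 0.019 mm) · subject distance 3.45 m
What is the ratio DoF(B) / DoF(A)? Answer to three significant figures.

10.2

Setup A: H = 18²/(7.1×0.005) + 18 ≈ 9144.8 mm; DoF = Df − Dn = 1045.63 − 853.75 ≈ 191.88 mm.
Setup B: H = 35²/(5×0.019) + 35 ≈ 12929.7 mm; DoF = Df − Dn = 4692.8 − 2727.6 ≈ 1965.2 mm.
Ratio = 1965.2 / 191.88 ≈ 10.2.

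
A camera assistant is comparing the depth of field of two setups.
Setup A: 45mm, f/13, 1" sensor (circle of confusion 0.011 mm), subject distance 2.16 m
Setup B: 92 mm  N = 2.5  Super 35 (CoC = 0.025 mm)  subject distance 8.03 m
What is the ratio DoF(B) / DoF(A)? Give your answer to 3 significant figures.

Setup A: H = 45²/(13×0.011) + 45 ≈ 14205.8 mm; DoF = Df − Dn = 2539.25 − 1879.31 ≈ 659.94 mm.
Setup B: H = 92²/(2.5×0.025) + 92 ≈ 135516.0 mm; DoF = Df − Dn = 8529.99 − 7585.38 ≈ 944.61 mm.
Ratio = 944.61 / 659.94 ≈ 1.43.

1.43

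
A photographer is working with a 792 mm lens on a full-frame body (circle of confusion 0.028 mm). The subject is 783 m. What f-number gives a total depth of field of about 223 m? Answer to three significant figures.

Write h = H − f = f²/(N·c). The thin-lens limits are Dn = s·h/(h + (s−f)) and Df = s·h/(h − (s−f)), so DoF = Df − Dn = 2·s·(s−f)·h / (h² − (s−f)²).
That is a quadratic in h: DoF·h² − 2·s·(s−f)·h − DoF·(s−f)² = 0 ⇒ h = (s−f)·(s + √(s² + DoF²)) / DoF = 782208 × (783000 + √(783000² + 223000²)) / 223000 = 782208 × (783000 + 814136) / 223000 ≈ 5602210 mm.
Then N = f²/(c·h) = 792² / (0.028 × 5602210) = 627264 / 156862 ≈ 4.

f/4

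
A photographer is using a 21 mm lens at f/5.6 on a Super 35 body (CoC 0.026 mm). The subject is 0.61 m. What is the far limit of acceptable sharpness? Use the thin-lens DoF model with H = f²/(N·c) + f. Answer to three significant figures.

Hyperfocal distance H = f²/(N·c) + f = 21²/(5.6 × 0.026) + 21 = 441/0.1456 + 21 ≈ 3049.8 mm ≈ 3.050 m.
Far limit Df = s·(H − f)/(H − s) = 610 × (3049.8 − 21) / (3049.8 − 610) = 610 × 3028.8 / 2439.8 ≈ 757.26 mm ≈ 0.757 m.

0.757 m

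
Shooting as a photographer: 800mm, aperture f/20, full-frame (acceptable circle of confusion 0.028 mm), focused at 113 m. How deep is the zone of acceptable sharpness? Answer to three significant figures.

Hyperfocal distance H = f²/(N·c) + f = 800²/(20 × 0.028) + 800 = 640000/0.56 + 800 ≈ 1143657.1 mm ≈ 1144 m.
Near limit Dn = s·(H − f)/(H + s − 2f) = 113000 × (1143657.1 − 800) / (1143657.1 + 113000 − 2 × 800) = 113000 × 1142857.1 / 1255057.1 ≈ 102898 mm.
Far limit Df = s·(H − f)/(H − s) = 113000 × (1143657.1 − 800) / (1143657.1 − 113000) = 113000 × 1142857.1 / 1030657.1 ≈ 125301 mm.
Depth of field = Df − Dn = 125301 − 102898 ≈ 22403 mm ≈ 22.4 m.

22.4 m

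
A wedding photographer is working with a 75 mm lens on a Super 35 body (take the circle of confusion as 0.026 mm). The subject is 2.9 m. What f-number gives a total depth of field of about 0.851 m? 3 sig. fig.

Write h = H − f = f²/(N·c). The thin-lens limits are Dn = s·h/(h + (s−f)) and Df = s·h/(h − (s−f)), so DoF = Df − Dn = 2·s·(s−f)·h / (h² − (s−f)²).
That is a quadratic in h: DoF·h² − 2·s·(s−f)·h − DoF·(s−f)² = 0 ⇒ h = (s−f)·(s + √(s² + DoF²)) / DoF = 2825 × (2900 + √(2900² + 851²)) / 851 = 2825 × (2900 + 3022.28) / 851 ≈ 19660 mm.
Then N = f²/(c·h) = 75² / (0.026 × 19660) = 5625 / 511.15 ≈ 11.

f/11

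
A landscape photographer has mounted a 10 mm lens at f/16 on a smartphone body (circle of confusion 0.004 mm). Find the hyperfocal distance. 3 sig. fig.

1.57 m

Hyperfocal distance H = f²/(N·c) + f = 10²/(16 × 0.004) + 10 = 100/0.064 + 10 ≈ 1572.5 mm ≈ 1.57 m.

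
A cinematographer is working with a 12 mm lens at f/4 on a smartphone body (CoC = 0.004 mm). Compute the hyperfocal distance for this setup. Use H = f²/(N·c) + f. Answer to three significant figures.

9.01 m

Hyperfocal distance H = f²/(N·c) + f = 12²/(4 × 0.004) + 12 = 144/0.016 + 12 ≈ 9012.0 mm ≈ 9.01 m.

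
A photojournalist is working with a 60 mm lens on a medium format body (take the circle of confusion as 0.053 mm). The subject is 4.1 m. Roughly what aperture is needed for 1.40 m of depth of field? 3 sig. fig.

Write h = H − f = f²/(N·c). The thin-lens limits are Dn = s·h/(h + (s−f)) and Df = s·h/(h − (s−f)), so DoF = Df − Dn = 2·s·(s−f)·h / (h² − (s−f)²).
That is a quadratic in h: DoF·h² − 2·s·(s−f)·h − DoF·(s−f)² = 0 ⇒ h = (s−f)·(s + √(s² + DoF²)) / DoF = 4040 × (4100 + √(4100² + 1400²)) / 1400 = 4040 × (4100 + 4332.44) / 1400 ≈ 24334 mm.
Then N = f²/(c·h) = 60² / (0.053 × 24334) = 3600 / 1289.7 ≈ 2.79.

f/2.79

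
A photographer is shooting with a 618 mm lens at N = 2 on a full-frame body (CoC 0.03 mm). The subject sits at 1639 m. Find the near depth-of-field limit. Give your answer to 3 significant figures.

1300 m

Hyperfocal distance H = f²/(N·c) + f = 618²/(2 × 0.03) + 618 = 381924/0.06 + 618 ≈ 6366018.0 mm ≈ 6366 m.
Near limit Dn = s·(H − f)/(H + s − 2f) = 1639000 × (6366018.0 − 618) / (6366018.0 + 1639000 − 2 × 618) = 1639000 × 6365400.0 / 8003782.0 ≈ 1303495 mm ≈ 1300 m.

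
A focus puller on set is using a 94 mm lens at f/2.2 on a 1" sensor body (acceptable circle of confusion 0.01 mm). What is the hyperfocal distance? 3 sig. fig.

Hyperfocal distance H = f²/(N·c) + f = 94²/(2.2 × 0.01) + 94 = 8836/0.022 + 94 ≈ 401730.4 mm ≈ 402 m.

402 m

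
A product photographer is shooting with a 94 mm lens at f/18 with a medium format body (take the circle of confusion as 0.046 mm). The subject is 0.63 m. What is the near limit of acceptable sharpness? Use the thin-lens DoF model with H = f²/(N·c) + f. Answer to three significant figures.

Hyperfocal distance H = f²/(N·c) + f = 94²/(18 × 0.046) + 94 = 8836/0.828 + 94 ≈ 10765.5 mm ≈ 10.77 m.
Near limit Dn = s·(H − f)/(H + s − 2f) = 630 × (10765.5 − 94) / (10765.5 + 630 − 2 × 94) = 630 × 10671.5 / 11207.5 ≈ 599.87 mm ≈ 0.600 m.

0.600 m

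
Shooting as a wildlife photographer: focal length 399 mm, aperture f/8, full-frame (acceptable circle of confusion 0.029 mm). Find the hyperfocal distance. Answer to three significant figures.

687 m

Hyperfocal distance H = f²/(N·c) + f = 399²/(8 × 0.029) + 399 = 159201/0.232 + 399 ≈ 686610.2 mm ≈ 687 m.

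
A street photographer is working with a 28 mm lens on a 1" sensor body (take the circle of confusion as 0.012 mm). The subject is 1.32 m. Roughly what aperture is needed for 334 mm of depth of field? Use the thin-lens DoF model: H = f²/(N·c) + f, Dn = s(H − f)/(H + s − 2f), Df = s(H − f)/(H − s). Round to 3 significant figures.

Write h = H − f = f²/(N·c). The thin-lens limits are Dn = s·h/(h + (s−f)) and Df = s·h/(h − (s−f)), so DoF = Df − Dn = 2·s·(s−f)·h / (h² − (s−f)²).
That is a quadratic in h: DoF·h² − 2·s·(s−f)·h − DoF·(s−f)² = 0 ⇒ h = (s−f)·(s + √(s² + DoF²)) / DoF = 1292 × (1320 + √(1320² + 334²)) / 334 = 1292 × (1320 + 1361.60) / 334 ≈ 10373 mm.
Then N = f²/(c·h) = 28² / (0.012 × 10373) = 784 / 124.48 ≈ 6.30.

f/6.30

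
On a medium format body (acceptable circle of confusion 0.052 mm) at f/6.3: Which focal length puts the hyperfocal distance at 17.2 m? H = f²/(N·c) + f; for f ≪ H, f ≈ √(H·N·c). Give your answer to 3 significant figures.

From H = f²/(N·c) + f, with f ≪ H: f ≈ √(H·N·c) = √(17200 × 6.3 × 0.052) = √5634.7 ≈ 75.06 mm.
Exact: f² + N·c·f − N·c·H = 0 ⇒ f = (−N·c + √((N·c)² + 4·N·c·H))/2 = (−0.3276 + √22539)/2 ≈ 74.901 mm ≈ 74.9 mm.

74.9 mm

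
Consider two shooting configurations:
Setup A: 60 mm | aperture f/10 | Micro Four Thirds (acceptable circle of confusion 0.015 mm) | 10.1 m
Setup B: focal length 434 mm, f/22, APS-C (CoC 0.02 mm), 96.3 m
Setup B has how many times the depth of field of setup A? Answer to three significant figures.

Setup A: H = 60²/(10×0.015) + 60 ≈ 24060.0 mm; DoF = Df − Dn = 17364 − 7121 ≈ 10243 mm.
Setup B: H = 434²/(22×0.02) + 434 ≈ 428515.8 mm; DoF = Df − Dn = 124089 − 78680 ≈ 45409 mm.
Ratio = 45409 / 10243 ≈ 4.43.

4.43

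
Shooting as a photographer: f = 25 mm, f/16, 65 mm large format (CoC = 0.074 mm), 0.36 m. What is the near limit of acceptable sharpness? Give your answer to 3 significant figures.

220 mm

Hyperfocal distance H = f²/(N·c) + f = 25²/(16 × 0.074) + 25 = 625/1.184 + 25 ≈ 552.9 mm ≈ 0.553 m.
Near limit Dn = s·(H − f)/(H + s − 2f) = 360 × (552.9 − 25) / (552.9 + 360 − 2 × 25) = 360 × 527.9 / 862.9 ≈ 220.23 mm.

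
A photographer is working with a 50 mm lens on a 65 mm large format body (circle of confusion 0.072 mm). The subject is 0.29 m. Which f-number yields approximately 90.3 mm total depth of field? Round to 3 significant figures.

f/22

Write h = H − f = f²/(N·c). The thin-lens limits are Dn = s·h/(h + (s−f)) and Df = s·h/(h − (s−f)), so DoF = Df − Dn = 2·s·(s−f)·h / (h² − (s−f)²).
That is a quadratic in h: DoF·h² − 2·s·(s−f)·h − DoF·(s−f)² = 0 ⇒ h = (s−f)·(s + √(s² + DoF²)) / DoF = 240 × (290 + √(290² + 90.3²)) / 90.3 = 240 × (290 + 303.734) / 90.3 ≈ 1578.0 mm.
Then N = f²/(c·h) = 50² / (0.072 × 1578.0) = 2500 / 113.62 ≈ 22.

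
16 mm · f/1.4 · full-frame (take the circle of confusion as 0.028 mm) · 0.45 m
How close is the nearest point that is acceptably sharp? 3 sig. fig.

422 mm

Hyperfocal distance H = f²/(N·c) + f = 16²/(1.4 × 0.028) + 16 = 256/0.0392 + 16 ≈ 6546.6 mm ≈ 6.547 m.
Near limit Dn = s·(H − f)/(H + s − 2f) = 450 × (6546.6 − 16) / (6546.6 + 450 − 2 × 16) = 450 × 6530.6 / 6964.6 ≈ 421.96 mm.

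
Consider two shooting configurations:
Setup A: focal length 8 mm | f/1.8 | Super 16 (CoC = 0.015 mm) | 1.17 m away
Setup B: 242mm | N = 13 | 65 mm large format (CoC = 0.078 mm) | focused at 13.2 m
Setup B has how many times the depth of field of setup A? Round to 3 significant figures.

Setup A: H = 8²/(1.8×0.015) + 8 ≈ 2378.4 mm; DoF = Df − Dn = 2295.1 − 785.1 ≈ 1510.0 mm.
Setup B: H = 242²/(13×0.078) + 242 ≈ 57997.4 mm; DoF = Df − Dn = 17018.2 − 10781.1 ≈ 6237.1 mm.
Ratio = 6237.1 / 1510.0 ≈ 4.13.

4.13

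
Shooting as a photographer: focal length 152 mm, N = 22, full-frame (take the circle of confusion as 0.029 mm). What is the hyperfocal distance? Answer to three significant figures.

Hyperfocal distance H = f²/(N·c) + f = 152²/(22 × 0.029) + 152 = 23104/0.638 + 152 ≈ 36365.2 mm ≈ 36.4 m.

36.4 m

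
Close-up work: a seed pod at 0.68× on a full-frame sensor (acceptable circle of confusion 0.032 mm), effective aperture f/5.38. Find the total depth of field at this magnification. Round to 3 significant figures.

At magnification m, DoF ≈ 2·N_eff·c/m² = 2 × 5.38 × 0.032 / 0.68² = 0.3443 / 0.4624 ≈ 0.745 mm.

0.745 mm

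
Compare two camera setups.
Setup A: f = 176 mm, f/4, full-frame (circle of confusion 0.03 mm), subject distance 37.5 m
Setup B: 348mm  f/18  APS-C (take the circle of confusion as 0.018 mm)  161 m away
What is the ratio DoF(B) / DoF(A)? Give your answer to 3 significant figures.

15.3

Setup A: H = 176²/(4×0.03) + 176 ≈ 258309.3 mm; DoF = Df − Dn = 43839 − 32763 ≈ 11076 mm.
Setup B: H = 348²/(18×0.018) + 348 ≈ 374125.8 mm; DoF = Df − Dn = 282360 − 112603 ≈ 169757 mm.
Ratio = 169757 / 11076 ≈ 15.3.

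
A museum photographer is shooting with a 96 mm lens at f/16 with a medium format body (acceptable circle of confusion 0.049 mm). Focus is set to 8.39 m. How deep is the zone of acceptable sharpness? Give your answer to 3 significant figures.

23.6 m

Hyperfocal distance H = f²/(N·c) + f = 96²/(16 × 0.049) + 96 = 9216/0.784 + 96 ≈ 11851.1 mm ≈ 11.85 m.
Near limit Dn = s·(H − f)/(H + s − 2f) = 8390 × (11851.1 − 96) / (11851.1 + 8390 − 2 × 96) = 8390 × 11755.1 / 20049.1 ≈ 4919 mm.
Far limit Df = s·(H − f)/(H − s) = 8390 × (11851.1 − 96) / (11851.1 − 8390) = 8390 × 11755.1 / 3461.1 ≈ 28495 mm.
Depth of field = Df − Dn = 28495 − 4919 ≈ 23576 mm ≈ 23.6 m.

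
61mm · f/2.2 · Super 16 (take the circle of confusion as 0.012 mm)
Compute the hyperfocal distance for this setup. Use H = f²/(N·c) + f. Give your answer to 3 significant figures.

141 m

Hyperfocal distance H = f²/(N·c) + f = 61²/(2.2 × 0.012) + 61 = 3721/0.0264 + 61 ≈ 141008.0 mm ≈ 141 m.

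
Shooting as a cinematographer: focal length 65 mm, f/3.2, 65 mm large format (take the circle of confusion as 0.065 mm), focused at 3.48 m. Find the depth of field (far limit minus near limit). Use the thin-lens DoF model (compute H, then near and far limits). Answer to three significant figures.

Hyperfocal distance H = f²/(N·c) + f = 65²/(3.2 × 0.065) + 65 = 4225/0.208 + 65 ≈ 20377.5 mm ≈ 20.38 m.
Near limit Dn = s·(H − f)/(H + s − 2f) = 3480 × (20377.5 − 65) / (20377.5 + 3480 − 2 × 65) = 3480 × 20312.5 / 23727.5 ≈ 2979.1 mm.
Far limit Df = s·(H − f)/(H − s) = 3480 × (20377.5 − 65) / (20377.5 − 3480) = 3480 × 20312.5 / 16897.5 ≈ 4183.3 mm.
Depth of field = Df − Dn = 4183.3 − 2979.1 ≈ 1204.2 mm ≈ 1.20 m.

1.20 m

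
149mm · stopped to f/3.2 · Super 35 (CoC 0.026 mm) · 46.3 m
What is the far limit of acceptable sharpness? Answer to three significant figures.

Hyperfocal distance H = f²/(N·c) + f = 149²/(3.2 × 0.026) + 149 = 22201/0.0832 + 149 ≈ 266987.9 mm ≈ 267.0 m.
Far limit Df = s·(H − f)/(H − s) = 46300 × (266987.9 − 149) / (266987.9 − 46300) = 46300 × 266838.9 / 220687.9 ≈ 55982 mm ≈ 56.0 m.

56.0 m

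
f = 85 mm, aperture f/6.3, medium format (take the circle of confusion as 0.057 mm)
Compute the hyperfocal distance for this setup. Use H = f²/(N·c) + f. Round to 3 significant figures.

Hyperfocal distance H = f²/(N·c) + f = 85²/(6.3 × 0.057) + 85 = 7225/0.3591 + 85 ≈ 20204.7 mm ≈ 20.2 m.

20.2 m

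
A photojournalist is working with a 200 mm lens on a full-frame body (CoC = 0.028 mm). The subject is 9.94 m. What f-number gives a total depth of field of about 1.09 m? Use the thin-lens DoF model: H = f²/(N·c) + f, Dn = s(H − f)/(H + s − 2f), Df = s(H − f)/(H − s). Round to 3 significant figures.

Write h = H − f = f²/(N·c). The thin-lens limits are Dn = s·h/(h + (s−f)) and Df = s·h/(h − (s−f)), so DoF = Df − Dn = 2·s·(s−f)·h / (h² − (s−f)²).
That is a quadratic in h: DoF·h² − 2·s·(s−f)·h − DoF·(s−f)² = 0 ⇒ h = (s−f)·(s + √(s² + DoF²)) / DoF = 9740 × (9940 + √(9940² + 1090²)) / 1090 = 9740 × (9940 + 9999.58) / 1090 ≈ 178176 mm.
Then N = f²/(c·h) = 200² / (0.028 × 178176) = 40000 / 4988.9 ≈ 8.02.

f/8.02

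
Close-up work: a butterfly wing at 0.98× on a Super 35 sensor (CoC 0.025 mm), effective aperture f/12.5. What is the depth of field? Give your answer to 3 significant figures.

At magnification m, DoF ≈ 2·N_eff·c/m² = 2 × 12.5 × 0.025 / 0.98² = 0.625 / 0.9604 ≈ 0.651 mm.

0.651 mm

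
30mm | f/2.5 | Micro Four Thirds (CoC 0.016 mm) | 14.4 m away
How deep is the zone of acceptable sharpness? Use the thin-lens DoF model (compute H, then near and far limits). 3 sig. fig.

31.1 m

Hyperfocal distance H = f²/(N·c) + f = 30²/(2.5 × 0.016) + 30 = 900/0.04 + 30 ≈ 22530.0 mm ≈ 22.53 m.
Near limit Dn = s·(H − f)/(H + s − 2f) = 14400 × (22530.0 − 30) / (22530.0 + 14400 − 2 × 30) = 14400 × 22500.0 / 36870.0 ≈ 8788 mm.
Far limit Df = s·(H − f)/(H − s) = 14400 × (22530.0 − 30) / (22530.0 − 14400) = 14400 × 22500.0 / 8130.0 ≈ 39852 mm.
Depth of field = Df − Dn = 39852 − 8788 ≈ 31064 mm ≈ 31.1 m.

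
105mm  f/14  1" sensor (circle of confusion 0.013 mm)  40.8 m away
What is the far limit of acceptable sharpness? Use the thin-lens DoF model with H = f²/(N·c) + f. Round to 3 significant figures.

124 m

Hyperfocal distance H = f²/(N·c) + f = 105²/(14 × 0.013) + 105 = 11025/0.182 + 105 ≈ 60681.9 mm ≈ 60.68 m.
Far limit Df = s·(H − f)/(H − s) = 40800 × (60681.9 − 105) / (60681.9 − 40800) = 40800 × 60576.9 / 19881.9 ≈ 124311 mm ≈ 124 m.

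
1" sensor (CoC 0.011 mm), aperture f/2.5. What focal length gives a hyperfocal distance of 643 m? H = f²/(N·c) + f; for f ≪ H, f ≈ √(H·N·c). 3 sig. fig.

133 mm

From H = f²/(N·c) + f, with f ≪ H: f ≈ √(H·N·c) = √(643000 × 2.5 × 0.011) = √17682 ≈ 133.0 mm.
The +f correction barely moves this — solving exactly, f² + N·c·f − N·c·H = 0 ⇒ f = (−N·c + √((N·c)² + 4·N·c·H))/2 = (−0.0275 + √70730)/2 ≈ 132.96 mm, so f ≈ 133 mm.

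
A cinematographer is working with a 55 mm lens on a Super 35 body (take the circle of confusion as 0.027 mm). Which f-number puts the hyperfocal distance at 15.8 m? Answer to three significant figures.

Rearrange H = f²/(N·c) + f for N: N = f² / ((H − f)·c).
N = 55² / ((15800 − 55) × 0.027) = 3025 / 425.1 ≈ 7.12.

f/7.12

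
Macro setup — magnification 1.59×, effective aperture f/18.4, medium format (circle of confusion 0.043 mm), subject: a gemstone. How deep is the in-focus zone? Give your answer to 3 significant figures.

0.626 mm

At magnification m, DoF ≈ 2·N_eff·c/m² = 2 × 18.4 × 0.043 / 1.59² = 1.582 / 2.528 ≈ 0.626 mm.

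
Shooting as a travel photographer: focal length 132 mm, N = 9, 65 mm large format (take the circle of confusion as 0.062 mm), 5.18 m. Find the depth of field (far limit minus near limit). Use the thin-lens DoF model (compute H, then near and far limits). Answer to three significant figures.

Hyperfocal distance H = f²/(N·c) + f = 132²/(9 × 0.062) + 132 = 17424/0.558 + 132 ≈ 31357.8 mm ≈ 31.36 m.
Near limit Dn = s·(H − f)/(H + s − 2f) = 5180 × (31357.8 − 132) / (31357.8 + 5180 − 2 × 132) = 5180 × 31225.8 / 36273.8 ≈ 4459.1 mm.
Far limit Df = s·(H − f)/(H − s) = 5180 × (31357.8 − 132) / (31357.8 − 5180) = 5180 × 31225.8 / 26177.8 ≈ 6178.9 mm.
Depth of field = Df − Dn = 6178.9 − 4459.1 ≈ 1719.8 mm ≈ 1.72 m.

1.72 m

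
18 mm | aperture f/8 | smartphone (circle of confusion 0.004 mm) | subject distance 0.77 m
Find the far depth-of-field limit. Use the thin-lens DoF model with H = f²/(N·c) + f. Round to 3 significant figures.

0.832 m

Hyperfocal distance H = f²/(N·c) + f = 18²/(8 × 0.004) + 18 = 324/0.032 + 18 ≈ 10143.0 mm ≈ 10.14 m.
Far limit Df = s·(H − f)/(H − s) = 770 × (10143.0 − 18) / (10143.0 − 770) = 770 × 10125.0 / 9373.0 ≈ 831.78 mm ≈ 0.832 m.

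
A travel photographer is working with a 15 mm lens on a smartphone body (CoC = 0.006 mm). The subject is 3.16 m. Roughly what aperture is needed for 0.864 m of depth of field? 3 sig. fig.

Write h = H − f = f²/(N·c). The thin-lens limits are Dn = s·h/(h + (s−f)) and Df = s·h/(h − (s−f)), so DoF = Df − Dn = 2·s·(s−f)·h / (h² − (s−f)²).
That is a quadratic in h: DoF·h² − 2·s·(s−f)·h − DoF·(s−f)² = 0 ⇒ h = (s−f)·(s + √(s² + DoF²)) / DoF = 3145 × (3160 + √(3160² + 864²)) / 864 = 3145 × (3160 + 3275.99) / 864 ≈ 23427 mm.
Then N = f²/(c·h) = 15² / (0.006 × 23427) = 225 / 140.56 ≈ 1.60.

f/1.60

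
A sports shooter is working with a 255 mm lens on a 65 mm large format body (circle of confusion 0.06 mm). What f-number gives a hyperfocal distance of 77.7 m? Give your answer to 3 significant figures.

f/14

Rearrange H = f²/(N·c) + f for N: N = f² / ((H − f)·c).
N = 255² / ((77700 − 255) × 0.06) = 65025 / 4647 ≈ 14.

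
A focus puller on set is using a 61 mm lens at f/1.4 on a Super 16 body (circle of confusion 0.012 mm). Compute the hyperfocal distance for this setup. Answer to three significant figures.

Hyperfocal distance H = f²/(N·c) + f = 61²/(1.4 × 0.012) + 61 = 3721/0.0168 + 61 ≈ 221549.1 mm ≈ 222 m.

222 m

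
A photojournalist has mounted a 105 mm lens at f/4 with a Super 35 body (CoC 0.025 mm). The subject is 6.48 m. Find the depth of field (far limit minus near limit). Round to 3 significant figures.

0.752 m

Hyperfocal distance H = f²/(N·c) + f = 105²/(4 × 0.025) + 105 = 11025/0.1 + 105 ≈ 110355.0 mm ≈ 110.4 m.
Near limit Dn = s·(H − f)/(H + s − 2f) = 6480 × (110355.0 − 105) / (110355.0 + 6480 − 2 × 105) = 6480 × 110250.0 / 116625.0 ≈ 6125.79 mm.
Far limit Df = s·(H − f)/(H − s) = 6480 × (110355.0 − 105) / (110355.0 − 6480) = 6480 × 110250.0 / 103875.0 ≈ 6877.69 mm.
Depth of field = Df − Dn = 6877.69 − 6125.79 ≈ 751.90 mm ≈ 0.752 m.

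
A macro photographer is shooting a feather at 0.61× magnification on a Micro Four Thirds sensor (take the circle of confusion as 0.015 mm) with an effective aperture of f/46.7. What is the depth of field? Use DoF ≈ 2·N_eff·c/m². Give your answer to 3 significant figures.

3.77 mm

At magnification m, DoF ≈ 2·N_eff·c/m² = 2 × 46.7 × 0.015 / 0.61² = 1.401 / 0.3721 ≈ 3.77 mm.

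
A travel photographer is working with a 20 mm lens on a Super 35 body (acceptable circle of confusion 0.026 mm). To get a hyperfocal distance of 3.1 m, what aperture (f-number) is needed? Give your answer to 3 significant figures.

Rearrange H = f²/(N·c) + f for N: N = f² / ((H − f)·c).
N = 20² / ((3100 − 20) × 0.026) = 400 / 80.08 ≈ 5.

f/5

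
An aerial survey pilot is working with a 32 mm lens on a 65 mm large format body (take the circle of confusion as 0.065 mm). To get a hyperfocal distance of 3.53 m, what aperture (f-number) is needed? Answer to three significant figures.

Rearrange H = f²/(N·c) + f for N: N = f² / ((H − f)·c).
N = 32² / ((3530 − 32) × 0.065) = 1024 / 227.4 ≈ 4.50.

f/4.50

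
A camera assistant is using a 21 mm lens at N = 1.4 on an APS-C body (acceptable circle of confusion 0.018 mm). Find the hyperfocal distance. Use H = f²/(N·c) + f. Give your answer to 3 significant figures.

17.5 m

Hyperfocal distance H = f²/(N·c) + f = 21²/(1.4 × 0.018) + 21 = 441/0.0252 + 21 ≈ 17521.0 mm ≈ 17.5 m.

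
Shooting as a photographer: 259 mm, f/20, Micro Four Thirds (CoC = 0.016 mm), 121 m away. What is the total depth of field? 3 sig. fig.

209 m

Hyperfocal distance H = f²/(N·c) + f = 259²/(20 × 0.016) + 259 = 67081/0.32 + 259 ≈ 209887.1 mm ≈ 209.9 m.
Near limit Dn = s·(H − f)/(H + s − 2f) = 121000 × (209887.1 − 259) / (209887.1 + 121000 − 2 × 259) = 121000 × 209628.1 / 330369.1 ≈ 76778 mm.
Far limit Df = s·(H − f)/(H − s) = 121000 × (209887.1 − 259) / (209887.1 − 121000) = 121000 × 209628.1 / 88887.1 ≈ 285362 mm.
Depth of field = Df − Dn = 285362 − 76778 ≈ 208584 mm ≈ 209 m.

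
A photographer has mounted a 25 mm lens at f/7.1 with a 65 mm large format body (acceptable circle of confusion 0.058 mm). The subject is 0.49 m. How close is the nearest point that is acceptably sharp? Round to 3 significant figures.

375 mm

Hyperfocal distance H = f²/(N·c) + f = 25²/(7.1 × 0.058) + 25 = 625/0.4118 + 25 ≈ 1542.7 mm ≈ 1.543 m.
Near limit Dn = s·(H − f)/(H + s − 2f) = 490 × (1542.7 − 25) / (1542.7 + 490 − 2 × 25) = 490 × 1517.7 / 1982.7 ≈ 375.08 mm.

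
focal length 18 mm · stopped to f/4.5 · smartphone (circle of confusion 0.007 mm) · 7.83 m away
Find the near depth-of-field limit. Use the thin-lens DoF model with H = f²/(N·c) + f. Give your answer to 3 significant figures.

4.45 m

Hyperfocal distance H = f²/(N·c) + f = 18²/(4.5 × 0.007) + 18 = 324/0.0315 + 18 ≈ 10303.7 mm ≈ 10.30 m.
Near limit Dn = s·(H − f)/(H + s − 2f) = 7830 × (10303.7 − 18) / (10303.7 + 7830 − 2 × 18) = 7830 × 10285.7 / 18097.7 ≈ 4450.1 mm ≈ 4.45 m.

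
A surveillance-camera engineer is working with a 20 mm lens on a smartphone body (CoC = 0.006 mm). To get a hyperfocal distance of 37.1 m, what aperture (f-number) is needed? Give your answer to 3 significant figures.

f/1.80

Rearrange H = f²/(N·c) + f for N: N = f² / ((H − f)·c).
N = 20² / ((37100 − 20) × 0.006) = 400 / 222.5 ≈ 1.80.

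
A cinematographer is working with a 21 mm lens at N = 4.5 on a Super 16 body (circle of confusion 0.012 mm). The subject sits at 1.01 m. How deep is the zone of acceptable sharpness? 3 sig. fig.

Hyperfocal distance H = f²/(N·c) + f = 21²/(4.5 × 0.012) + 21 = 441/0.054 + 21 ≈ 8187.7 mm ≈ 8.188 m.
Near limit Dn = s·(H − f)/(H + s − 2f) = 1010 × (8187.7 − 21) / (8187.7 + 1010 − 2 × 21) = 1010 × 8166.7 / 9155.7 ≈ 900.90 mm.
Far limit Df = s·(H − f)/(H − s) = 1010 × (8187.7 − 21) / (8187.7 − 1010) = 1010 × 8166.7 / 7177.7 ≈ 1149.17 mm.
Depth of field = Df − Dn = 1149.17 − 900.90 ≈ 248.27 mm.

248 mm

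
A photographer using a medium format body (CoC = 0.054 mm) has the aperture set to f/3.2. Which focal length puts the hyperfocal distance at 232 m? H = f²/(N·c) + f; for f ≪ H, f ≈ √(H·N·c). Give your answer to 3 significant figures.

From H = f²/(N·c) + f, with f ≪ H: f ≈ √(H·N·c) = √(232000 × 3.2 × 0.054) = √40090 ≈ 200.2 mm.
The +f correction barely moves this — solving exactly, f² + N·c·f − N·c·H = 0 ⇒ f = (−N·c + √((N·c)² + 4·N·c·H))/2 = (−0.1728 + √160358)/2 ≈ 200.14 mm, so f ≈ 200 mm.

200 mm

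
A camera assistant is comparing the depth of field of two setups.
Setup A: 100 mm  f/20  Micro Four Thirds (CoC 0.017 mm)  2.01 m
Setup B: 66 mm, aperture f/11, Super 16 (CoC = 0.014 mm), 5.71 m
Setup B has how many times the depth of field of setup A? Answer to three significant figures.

9.05

Setup A: H = 100²/(20×0.017) + 100 ≈ 29511.8 mm; DoF = Df − Dn = 2149.59 − 1887.43 ≈ 262.16 mm.
Setup B: H = 66²/(11×0.014) + 66 ≈ 28351.7 mm; DoF = Df − Dn = 7133.4 − 4760.2 ≈ 2373.2 mm.
Ratio = 2373.2 / 262.16 ≈ 9.05.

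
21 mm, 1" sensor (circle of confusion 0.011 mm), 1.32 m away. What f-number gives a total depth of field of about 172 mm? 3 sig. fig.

f/2.00

Write h = H − f = f²/(N·c). The thin-lens limits are Dn = s·h/(h + (s−f)) and Df = s·h/(h − (s−f)), so DoF = Df − Dn = 2·s·(s−f)·h / (h² − (s−f)²).
That is a quadratic in h: DoF·h² − 2·s·(s−f)·h − DoF·(s−f)² = 0 ⇒ h = (s−f)·(s + √(s² + DoF²)) / DoF = 1299 × (1320 + √(1320² + 172²)) / 172 = 1299 × (1320 + 1331.16) / 172 ≈ 20022 mm.
Then N = f²/(c·h) = 21² / (0.011 × 20022) = 441 / 220.25 ≈ 2.00.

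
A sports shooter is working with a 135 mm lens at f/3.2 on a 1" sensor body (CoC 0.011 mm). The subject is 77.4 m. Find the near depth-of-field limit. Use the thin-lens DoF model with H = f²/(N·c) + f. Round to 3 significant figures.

Hyperfocal distance H = f²/(N·c) + f = 135²/(3.2 × 0.011) + 135 = 18225/0.0352 + 135 ≈ 517890.7 mm ≈ 517.9 m.
Near limit Dn = s·(H − f)/(H + s − 2f) = 77400 × (517890.7 − 135) / (517890.7 + 77400 − 2 × 135) = 77400 × 517755.7 / 595020.7 ≈ 67349 mm ≈ 67.3 m.

67.3 m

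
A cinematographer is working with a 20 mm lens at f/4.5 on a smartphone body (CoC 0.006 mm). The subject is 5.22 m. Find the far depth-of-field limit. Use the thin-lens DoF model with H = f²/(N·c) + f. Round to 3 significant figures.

Hyperfocal distance H = f²/(N·c) + f = 20²/(4.5 × 0.006) + 20 = 400/0.027 + 20 ≈ 14834.8 mm ≈ 14.83 m.
Far limit Df = s·(H − f)/(H − s) = 5220 × (14834.8 − 20) / (14834.8 − 5220) = 5220 × 14814.8 / 9614.8 ≈ 8043.1 mm ≈ 8.04 m.

8.04 m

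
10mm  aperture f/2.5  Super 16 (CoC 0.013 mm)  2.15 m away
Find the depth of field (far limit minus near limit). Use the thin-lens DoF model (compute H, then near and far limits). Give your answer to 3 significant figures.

5.79 m

Hyperfocal distance H = f²/(N·c) + f = 10²/(2.5 × 0.013) + 10 = 100/0.0325 + 10 ≈ 3086.9 mm ≈ 3.087 m.
Near limit Dn = s·(H − f)/(H + s − 2f) = 2150 × (3086.9 − 10) / (3086.9 + 2150 − 2 × 10) = 2150 × 3076.9 / 5216.9 ≈ 1268.1 mm.
Far limit Df = s·(H − f)/(H − s) = 2150 × (3086.9 − 10) / (3086.9 − 2150) = 2150 × 3076.9 / 936.9 ≈ 7060.8 mm.
Depth of field = Df − Dn = 7060.8 − 1268.1 ≈ 5792.7 mm ≈ 5.79 m.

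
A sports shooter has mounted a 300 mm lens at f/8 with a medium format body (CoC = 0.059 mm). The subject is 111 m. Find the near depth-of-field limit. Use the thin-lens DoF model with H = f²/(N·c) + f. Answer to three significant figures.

Hyperfocal distance H = f²/(N·c) + f = 300²/(8 × 0.059) + 300 = 90000/0.472 + 300 ≈ 190978.0 mm ≈ 191.0 m.
Near limit Dn = s·(H − f)/(H + s − 2f) = 111000 × (190978.0 − 300) / (190978.0 + 111000 − 2 × 300) = 111000 × 190678.0 / 301378.0 ≈ 70228 mm ≈ 70.2 m.

70.2 m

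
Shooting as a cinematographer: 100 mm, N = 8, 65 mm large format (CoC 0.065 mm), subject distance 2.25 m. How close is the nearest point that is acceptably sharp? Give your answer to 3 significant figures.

Hyperfocal distance H = f²/(N·c) + f = 100²/(8 × 0.065) + 100 = 10000/0.52 + 100 ≈ 19330.8 mm ≈ 19.33 m.
Near limit Dn = s·(H − f)/(H + s − 2f) = 2250 × (19330.8 − 100) / (19330.8 + 2250 − 2 × 100) = 2250 × 19230.8 / 21380.8 ≈ 2023.7 mm ≈ 2.02 m.

2.02 m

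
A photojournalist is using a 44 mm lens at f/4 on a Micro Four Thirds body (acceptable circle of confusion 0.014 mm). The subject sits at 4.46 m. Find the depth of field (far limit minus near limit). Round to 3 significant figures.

1.16 m

Hyperfocal distance H = f²/(N·c) + f = 44²/(4 × 0.014) + 44 = 1936/0.056 + 44 ≈ 34615.4 mm ≈ 34.62 m.
Near limit Dn = s·(H − f)/(H + s − 2f) = 4460 × (34615.4 − 44) / (34615.4 + 4460 − 2 × 44) = 4460 × 34571.4 / 38987.4 ≈ 3954.8 mm.
Far limit Df = s·(H − f)/(H − s) = 4460 × (34615.4 − 44) / (34615.4 − 4460) = 4460 × 34571.4 / 30155.4 ≈ 5113.1 mm.
Depth of field = Df − Dn = 5113.1 − 3954.8 ≈ 1158.3 mm ≈ 1.16 m.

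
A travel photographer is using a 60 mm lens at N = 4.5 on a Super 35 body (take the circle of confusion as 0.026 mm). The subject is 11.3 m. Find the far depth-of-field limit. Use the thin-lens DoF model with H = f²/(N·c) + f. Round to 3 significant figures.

Hyperfocal distance H = f²/(N·c) + f = 60²/(4.5 × 0.026) + 60 = 3600/0.117 + 60 ≈ 30829.2 mm ≈ 30.83 m.
Far limit Df = s·(H − f)/(H − s) = 11300 × (30829.2 − 60) / (30829.2 − 11300) = 11300 × 30769.2 / 19529.2 ≈ 17804 mm ≈ 17.8 m.

17.8 m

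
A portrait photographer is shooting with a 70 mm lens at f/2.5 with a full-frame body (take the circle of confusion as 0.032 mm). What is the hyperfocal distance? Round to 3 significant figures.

Hyperfocal distance H = f²/(N·c) + f = 70²/(2.5 × 0.032) + 70 = 4900/0.08 + 70 ≈ 61320.0 mm ≈ 61.3 m.

61.3 m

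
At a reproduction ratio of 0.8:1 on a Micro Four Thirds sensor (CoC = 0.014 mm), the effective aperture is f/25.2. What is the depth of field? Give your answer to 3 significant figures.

At magnification m, DoF ≈ 2·N_eff·c/m² = 2 × 25.2 × 0.014 / 0.8² = 0.7056 / 0.64 ≈ 1.1 mm.

1.10 mm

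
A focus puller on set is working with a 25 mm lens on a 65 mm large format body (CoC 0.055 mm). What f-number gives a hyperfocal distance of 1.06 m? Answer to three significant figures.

Rearrange H = f²/(N·c) + f for N: N = f² / ((H − f)·c).
N = 25² / ((1060 − 25) × 0.055) = 625 / 56.92 ≈ 11.

f/11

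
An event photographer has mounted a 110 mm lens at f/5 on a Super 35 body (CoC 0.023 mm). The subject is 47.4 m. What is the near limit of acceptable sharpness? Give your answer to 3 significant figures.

32.7 m

Hyperfocal distance H = f²/(N·c) + f = 110²/(5 × 0.023) + 110 = 12100/0.115 + 110 ≈ 105327.4 mm ≈ 105.3 m.
Near limit Dn = s·(H − f)/(H + s − 2f) = 47400 × (105327.4 − 110) / (105327.4 + 47400 − 2 × 110) = 47400 × 105217.4 / 152507.4 ≈ 32702 mm ≈ 32.7 m.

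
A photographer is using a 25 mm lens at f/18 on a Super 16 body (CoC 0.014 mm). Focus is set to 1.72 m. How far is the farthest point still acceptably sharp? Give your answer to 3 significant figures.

Hyperfocal distance H = f²/(N·c) + f = 25²/(18 × 0.014) + 25 = 625/0.252 + 25 ≈ 2505.2 mm ≈ 2.505 m.
Far limit Df = s·(H − f)/(H − s) = 1720 × (2505.2 − 25) / (2505.2 − 1720) = 1720 × 2480.2 / 785.2 ≈ 5433.1 mm ≈ 5.43 m.

5.43 m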